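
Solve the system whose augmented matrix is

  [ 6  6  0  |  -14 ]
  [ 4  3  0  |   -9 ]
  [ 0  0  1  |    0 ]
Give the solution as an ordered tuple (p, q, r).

Multiply ρ1 by 1/6.
Subtract 4 times ρ1 from ρ2.
Multiply ρ2 by -1.
Subtract ρ2 from ρ1.
Reading off the last column: p = -2, q = -1/3, r = 0.

(-2, -1/3, 0)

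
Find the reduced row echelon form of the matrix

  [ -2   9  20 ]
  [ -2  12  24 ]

R1 -> -1/2·R1
R2 -> R2 + 2·R1
R2 -> 1/3·R2
R1 -> R1 + 9/2·R2

[[1, 0, -4], [0, 1, 4/3]]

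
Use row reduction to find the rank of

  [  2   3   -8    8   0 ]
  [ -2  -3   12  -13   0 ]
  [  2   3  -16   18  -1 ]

Multiply r1 by 1/2.
  [  1  3/2   -4    4   0 ]
  [ -2   -3   12  -13   0 ]
  [  2    3  -16   18  -1 ]
Add 2 times r1 to r2.
  [ 1  3/2   -4   4   0 ]
  [ 0    0    4  -5   0 ]
  [ 2    3  -16  18  -1 ]
Subtract 2 times r1 from r3.
  [ 1  3/2  -4   4   0 ]
  [ 0    0   4  -5   0 ]
  [ 0    0  -8  10  -1 ]
Multiply r2 by 1/4.
  [ 1  3/2  -4     4   0 ]
  [ 0    0   1  -5/4   0 ]
  [ 0    0  -8    10  -1 ]
Add 8 times r2 to r3.
  [ 1  3/2  -4     4   0 ]
  [ 0    0   1  -5/4   0 ]
  [ 0    0   0     0  -1 ]
Multiply r3 by -1.
  [ 1  3/2  -4     4  0 ]
  [ 0    0   1  -5/4  0 ]
  [ 0    0   0     0  1 ]
Add 4 times r2 to r1.
  [ 1  3/2  0    -1  0 ]
  [ 0    0  1  -5/4  0 ]
  [ 0    0  0     0  1 ]
The reduced form has 3 nonzero rows.

rank = 3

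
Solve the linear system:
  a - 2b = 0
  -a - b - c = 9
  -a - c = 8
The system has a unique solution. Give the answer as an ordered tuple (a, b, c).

(-2, -1, -6)

Form the augmented matrix and row-reduce:
  [  1  -2   0  |  0 ]
  [ -1  -1  -1  |  9 ]
  [ -1   0  -1  |  8 ]
R2 := R2 + R1
  [  1  -2   0  |  0 ]
  [  0  -3  -1  |  9 ]
  [ -1   0  -1  |  8 ]
R3 := R3 + R1
  [ 1  -2   0  |  0 ]
  [ 0  -3  -1  |  9 ]
  [ 0  -2  -1  |  8 ]
R2 := -1/3·R2
  [ 1  -2    0  |   0 ]
  [ 0   1  1/3  |  -3 ]
  [ 0  -2   -1  |   8 ]
R3 := R3 + 2·R2
  [ 1  -2     0  |   0 ]
  [ 0   1   1/3  |  -3 ]
  [ 0   0  -1/3  |   2 ]
R3 := -3·R3
  [ 1  -2    0  |   0 ]
  [ 0   1  1/3  |  -3 ]
  [ 0   0    1  |  -6 ]
R2 := R2 − 1/3·R3
  [ 1  -2  0  |   0 ]
  [ 0   1  0  |  -1 ]
  [ 0   0  1  |  -6 ]
R1 := R1 + 2·R2
  [ 1  0  0  |  -2 ]
  [ 0  1  0  |  -1 ]
  [ 0  0  1  |  -6 ]
Reading off the last column: a = -2, b = -1, c = -6.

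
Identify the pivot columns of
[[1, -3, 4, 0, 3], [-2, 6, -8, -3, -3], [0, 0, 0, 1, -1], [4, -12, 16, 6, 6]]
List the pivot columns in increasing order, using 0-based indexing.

0, 3

R2 -> R2 + 2·R1
  [ 1   -3   4   0   3 ]
  [ 0    0   0  -3   3 ]
  [ 0    0   0   1  -1 ]
  [ 4  -12  16   6   6 ]
R4 -> R4 − 4·R1
  [ 1  -3  4   0   3 ]
  [ 0   0  0  -3   3 ]
  [ 0   0  0   1  -1 ]
  [ 0   0  0   6  -6 ]
R2 -> -1/3·R2
  [ 1  -3  4  0   3 ]
  [ 0   0  0  1  -1 ]
  [ 0   0  0  1  -1 ]
  [ 0   0  0  6  -6 ]
R3 -> R3 − R2
  [ 1  -3  4  0   3 ]
  [ 0   0  0  1  -1 ]
  [ 0   0  0  0   0 ]
  [ 0   0  0  6  -6 ]
R4 -> R4 − 6·R2
  [ 1  -3  4  0   3 ]
  [ 0   0  0  1  -1 ]
  [ 0   0  0  0   0 ]
  [ 0   0  0  0   0 ]
Pivot columns are the columns containing a leading 1.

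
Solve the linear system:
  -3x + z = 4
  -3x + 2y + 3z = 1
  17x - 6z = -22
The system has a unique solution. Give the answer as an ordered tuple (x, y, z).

(-2, 1/2, -2)

Form the augmented matrix and row-reduce:
  [ -3  0   1  |    4 ]
  [ -3  2   3  |    1 ]
  [ 17  0  -6  |  -22 ]
ρ1 := -1/3·ρ1
  [  1  0  -1/3  |  -4/3 ]
  [ -3  2     3  |     1 ]
  [ 17  0    -6  |   -22 ]
ρ2 := ρ2 + 3·ρ1
  [  1  0  -1/3  |  -4/3 ]
  [  0  2     2  |    -3 ]
  [ 17  0    -6  |   -22 ]
ρ3 := ρ3 − 17·ρ1
  [ 1  0  -1/3  |  -4/3 ]
  [ 0  2     2  |    -3 ]
  [ 0  0  -1/3  |   2/3 ]
ρ2 := 1/2·ρ2
  [ 1  0  -1/3  |  -4/3 ]
  [ 0  1     1  |  -3/2 ]
  [ 0  0  -1/3  |   2/3 ]
ρ3 := -3·ρ3
  [ 1  0  -1/3  |  -4/3 ]
  [ 0  1     1  |  -3/2 ]
  [ 0  0     1  |    -2 ]
ρ2 := ρ2 − ρ3
  [ 1  0  -1/3  |  -4/3 ]
  [ 0  1     0  |   1/2 ]
  [ 0  0     1  |    -2 ]
ρ1 := ρ1 + 1/3·ρ3
  [ 1  0  0  |   -2 ]
  [ 0  1  0  |  1/2 ]
  [ 0  0  1  |   -2 ]
Reading off the last column: x = -2, y = 1/2, z = -2.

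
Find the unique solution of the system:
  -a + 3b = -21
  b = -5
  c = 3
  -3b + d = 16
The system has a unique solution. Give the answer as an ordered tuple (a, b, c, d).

(6, -5, 3, 1)

Form the augmented matrix and row-reduce:
  [ -1   3  0  0  |  -21 ]
  [  0   1  0  0  |   -5 ]
  [  0   0  1  0  |    3 ]
  [  0  -3  0  1  |   16 ]
Multiply r1 by -1.
  [ 1  -3  0  0  |  21 ]
  [ 0   1  0  0  |  -5 ]
  [ 0   0  1  0  |   3 ]
  [ 0  -3  0  1  |  16 ]
Add 3 times r2 to r4.
  [ 1  -3  0  0  |  21 ]
  [ 0   1  0  0  |  -5 ]
  [ 0   0  1  0  |   3 ]
  [ 0   0  0  1  |   1 ]
Add 3 times r2 to r1.
  [ 1  0  0  0  |   6 ]
  [ 0  1  0  0  |  -5 ]
  [ 0  0  1  0  |   3 ]
  [ 0  0  0  1  |   1 ]
Reading off the last column: a = 6, b = -5, c = 3, d = 1.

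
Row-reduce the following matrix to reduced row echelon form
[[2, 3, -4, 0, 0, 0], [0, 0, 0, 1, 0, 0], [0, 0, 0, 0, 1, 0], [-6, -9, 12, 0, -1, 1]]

[[1, 3/2, -2, 0, 0, 0], [0, 0, 0, 1, 0, 0], [0, 0, 0, 0, 1, 0], [0, 0, 0, 0, 0, 1]]

r1 := 1/2·r1
  [  1  3/2  -2  0   0  0 ]
  [  0    0   0  1   0  0 ]
  [  0    0   0  0   1  0 ]
  [ -6   -9  12  0  -1  1 ]
r4 := r4 + 6·r1
  [ 1  3/2  -2  0   0  0 ]
  [ 0    0   0  1   0  0 ]
  [ 0    0   0  0   1  0 ]
  [ 0    0   0  0  -1  1 ]
r4 := r4 + r3
  [ 1  3/2  -2  0  0  0 ]
  [ 0    0   0  1  0  0 ]
  [ 0    0   0  0  1  0 ]
  [ 0    0   0  0  0  1 ]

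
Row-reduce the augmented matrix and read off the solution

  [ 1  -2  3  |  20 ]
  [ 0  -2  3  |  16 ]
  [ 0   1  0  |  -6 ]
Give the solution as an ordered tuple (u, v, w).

Multiply ρ2 by -1/2.
  [ 1  -2     3  |  20 ]
  [ 0   1  -3/2  |  -8 ]
  [ 0   1     0  |  -6 ]
Subtract ρ2 from ρ3.
  [ 1  -2     3  |  20 ]
  [ 0   1  -3/2  |  -8 ]
  [ 0   0   3/2  |   2 ]
Multiply ρ3 by 2/3.
  [ 1  -2     3  |   20 ]
  [ 0   1  -3/2  |   -8 ]
  [ 0   0     1  |  4/3 ]
Add 3/2 times ρ3 to ρ2.
  [ 1  -2  3  |   20 ]
  [ 0   1  0  |   -6 ]
  [ 0   0  1  |  4/3 ]
Subtract 3 times ρ3 from ρ1.
  [ 1  -2  0  |   16 ]
  [ 0   1  0  |   -6 ]
  [ 0   0  1  |  4/3 ]
Add 2 times ρ2 to ρ1.
  [ 1  0  0  |    4 ]
  [ 0  1  0  |   -6 ]
  [ 0  0  1  |  4/3 ]
Reading off the last column: u = 4, v = -6, w = 4/3.

(4, -6, 4/3)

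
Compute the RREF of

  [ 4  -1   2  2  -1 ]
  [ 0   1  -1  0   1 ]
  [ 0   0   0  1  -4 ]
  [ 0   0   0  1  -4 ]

[[1, 0, 1/4, 0, 2], [0, 1, -1, 0, 1], [0, 0, 0, 1, -4], [0, 0, 0, 0, 0]]

Multiply ρ1 by 1/4.
  [ 1  -1/4  1/2  1/2  -1/4 ]
  [ 0     1   -1    0     1 ]
  [ 0     0    0    1    -4 ]
  [ 0     0    0    1    -4 ]
Subtract ρ3 from ρ4.
  [ 1  -1/4  1/2  1/2  -1/4 ]
  [ 0     1   -1    0     1 ]
  [ 0     0    0    1    -4 ]
  [ 0     0    0    0     0 ]
Subtract 1/2 times ρ3 from ρ1.
  [ 1  -1/4  1/2  0  7/4 ]
  [ 0     1   -1  0    1 ]
  [ 0     0    0  1   -4 ]
  [ 0     0    0  0    0 ]
Add 1/4 times ρ2 to ρ1.
  [ 1  0  1/4  0   2 ]
  [ 0  1   -1  0   1 ]
  [ 0  0    0  1  -4 ]
  [ 0  0    0  0   0 ]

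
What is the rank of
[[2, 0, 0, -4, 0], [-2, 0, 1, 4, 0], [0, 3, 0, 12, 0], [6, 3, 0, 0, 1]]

ρ1 -> 1/2·ρ1
  [  1  0  0  -2  0 ]
  [ -2  0  1   4  0 ]
  [  0  3  0  12  0 ]
  [  6  3  0   0  1 ]
ρ2 -> ρ2 + 2·ρ1
  [ 1  0  0  -2  0 ]
  [ 0  0  1   0  0 ]
  [ 0  3  0  12  0 ]
  [ 6  3  0   0  1 ]
ρ4 -> ρ4 − 6·ρ1
  [ 1  0  0  -2  0 ]
  [ 0  0  1   0  0 ]
  [ 0  3  0  12  0 ]
  [ 0  3  0  12  1 ]
ρ2 ↔ ρ3
  [ 1  0  0  -2  0 ]
  [ 0  3  0  12  0 ]
  [ 0  0  1   0  0 ]
  [ 0  3  0  12  1 ]
ρ2 -> 1/3·ρ2
  [ 1  0  0  -2  0 ]
  [ 0  1  0   4  0 ]
  [ 0  0  1   0  0 ]
  [ 0  3  0  12  1 ]
ρ4 -> ρ4 − 3·ρ2
  [ 1  0  0  -2  0 ]
  [ 0  1  0   4  0 ]
  [ 0  0  1   0  0 ]
  [ 0  0  0   0  1 ]
The reduced form has 4 nonzero rows.

rank = 4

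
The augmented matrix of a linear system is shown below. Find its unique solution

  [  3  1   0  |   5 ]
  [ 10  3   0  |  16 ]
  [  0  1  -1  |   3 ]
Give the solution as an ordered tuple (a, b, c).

(1, 2, -1)

R1 → 1/3·R1
  [  1  1/3   0  |  5/3 ]
  [ 10    3   0  |   16 ]
  [  0    1  -1  |    3 ]
R2 → R2 − 10·R1
  [ 1   1/3   0  |   5/3 ]
  [ 0  -1/3   0  |  -2/3 ]
  [ 0     1  -1  |     3 ]
R2 → -3·R2
  [ 1  1/3   0  |  5/3 ]
  [ 0    1   0  |    2 ]
  [ 0    1  -1  |    3 ]
R3 → R3 − R2
  [ 1  1/3   0  |  5/3 ]
  [ 0    1   0  |    2 ]
  [ 0    0  -1  |    1 ]
R3 → -1·R3
  [ 1  1/3  0  |  5/3 ]
  [ 0    1  0  |    2 ]
  [ 0    0  1  |   -1 ]
R1 → R1 − 1/3·R2
  [ 1  0  0  |   1 ]
  [ 0  1  0  |   2 ]
  [ 0  0  1  |  -1 ]
Reading off the last column: a = 1, b = 2, c = -1.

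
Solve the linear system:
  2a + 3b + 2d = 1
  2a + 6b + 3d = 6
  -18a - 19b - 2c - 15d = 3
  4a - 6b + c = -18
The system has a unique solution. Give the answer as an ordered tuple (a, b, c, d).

Form the augmented matrix and row-reduce:
  [   2    3   0    2  |    1 ]
  [   2    6   0    3  |    6 ]
  [ -18  -19  -2  -15  |    3 ]
  [   4   -6   1    0  |  -18 ]
ρ1 ← 1/2·ρ1
  [   1  3/2   0    1  |  1/2 ]
  [   2    6   0    3  |    6 ]
  [ -18  -19  -2  -15  |    3 ]
  [   4   -6   1    0  |  -18 ]
ρ2 ← ρ2 − 2·ρ1
  [   1  3/2   0    1  |  1/2 ]
  [   0    3   0    1  |    5 ]
  [ -18  -19  -2  -15  |    3 ]
  [   4   -6   1    0  |  -18 ]
ρ3 ← ρ3 + 18·ρ1
  [ 1  3/2   0  1  |  1/2 ]
  [ 0    3   0  1  |    5 ]
  [ 0    8  -2  3  |   12 ]
  [ 4   -6   1  0  |  -18 ]
ρ4 ← ρ4 − 4·ρ1
  [ 1  3/2   0   1  |  1/2 ]
  [ 0    3   0   1  |    5 ]
  [ 0    8  -2   3  |   12 ]
  [ 0  -12   1  -4  |  -20 ]
ρ2 ← 1/3·ρ2
  [ 1  3/2   0    1  |  1/2 ]
  [ 0    1   0  1/3  |  5/3 ]
  [ 0    8  -2    3  |   12 ]
  [ 0  -12   1   -4  |  -20 ]
ρ3 ← ρ3 − 8·ρ2
  [ 1  3/2   0    1  |   1/2 ]
  [ 0    1   0  1/3  |   5/3 ]
  [ 0    0  -2  1/3  |  -4/3 ]
  [ 0  -12   1   -4  |   -20 ]
ρ4 ← ρ4 + 12·ρ2
  [ 1  3/2   0    1  |   1/2 ]
  [ 0    1   0  1/3  |   5/3 ]
  [ 0    0  -2  1/3  |  -4/3 ]
  [ 0    0   1    0  |     0 ]
ρ3 ← -1/2·ρ3
  [ 1  3/2  0     1  |  1/2 ]
  [ 0    1  0   1/3  |  5/3 ]
  [ 0    0  1  -1/6  |  2/3 ]
  [ 0    0  1     0  |    0 ]
ρ4 ← ρ4 − ρ3
  [ 1  3/2  0     1  |   1/2 ]
  [ 0    1  0   1/3  |   5/3 ]
  [ 0    0  1  -1/6  |   2/3 ]
  [ 0    0  0   1/6  |  -2/3 ]
ρ4 ← 6·ρ4
  [ 1  3/2  0     1  |  1/2 ]
  [ 0    1  0   1/3  |  5/3 ]
  [ 0    0  1  -1/6  |  2/3 ]
  [ 0    0  0     1  |   -4 ]
ρ3 ← ρ3 + 1/6·ρ4
  [ 1  3/2  0    1  |  1/2 ]
  [ 0    1  0  1/3  |  5/3 ]
  [ 0    0  1    0  |    0 ]
  [ 0    0  0    1  |   -4 ]
ρ2 ← ρ2 − 1/3·ρ4
  [ 1  3/2  0  1  |  1/2 ]
  [ 0    1  0  0  |    3 ]
  [ 0    0  1  0  |    0 ]
  [ 0    0  0  1  |   -4 ]
ρ1 ← ρ1 − ρ4
  [ 1  3/2  0  0  |  9/2 ]
  [ 0    1  0  0  |    3 ]
  [ 0    0  1  0  |    0 ]
  [ 0    0  0  1  |   -4 ]
ρ1 ← ρ1 − 3/2·ρ2
  [ 1  0  0  0  |   0 ]
  [ 0  1  0  0  |   3 ]
  [ 0  0  1  0  |   0 ]
  [ 0  0  0  1  |  -4 ]
Reading off the last column: a = 0, b = 3, c = 0, d = -4.

(0, 3, 0, -4)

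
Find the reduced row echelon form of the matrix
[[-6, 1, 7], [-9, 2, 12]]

ρ1 → -1/6·ρ1
ρ2 → ρ2 + 9·ρ1
ρ2 → 2·ρ2
ρ1 → ρ1 + 1/6·ρ2

[[1, 0, -2/3], [0, 1, 3]]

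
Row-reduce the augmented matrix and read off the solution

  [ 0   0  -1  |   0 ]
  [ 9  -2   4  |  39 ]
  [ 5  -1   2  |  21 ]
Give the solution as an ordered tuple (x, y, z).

r1 <=> r2
  [ 9  -2   4  |  39 ]
  [ 0   0  -1  |   0 ]
  [ 5  -1   2  |  21 ]
r1 -> 1/9·r1
  [ 1  -2/9  4/9  |  13/3 ]
  [ 0     0   -1  |     0 ]
  [ 5    -1    2  |    21 ]
r3 -> r3 − 5·r1
  [ 1  -2/9   4/9  |  13/3 ]
  [ 0     0    -1  |     0 ]
  [ 0   1/9  -2/9  |  -2/3 ]
r2 <=> r3
  [ 1  -2/9   4/9  |  13/3 ]
  [ 0   1/9  -2/9  |  -2/3 ]
  [ 0     0    -1  |     0 ]
r2 -> 9·r2
  [ 1  -2/9  4/9  |  13/3 ]
  [ 0     1   -2  |    -6 ]
  [ 0     0   -1  |     0 ]
r3 -> -1·r3
  [ 1  -2/9  4/9  |  13/3 ]
  [ 0     1   -2  |    -6 ]
  [ 0     0    1  |     0 ]
r2 -> r2 + 2·r3
  [ 1  -2/9  4/9  |  13/3 ]
  [ 0     1    0  |    -6 ]
  [ 0     0    1  |     0 ]
r1 -> r1 − 4/9·r3
  [ 1  -2/9  0  |  13/3 ]
  [ 0     1  0  |    -6 ]
  [ 0     0  1  |     0 ]
r1 -> r1 + 2/9·r2
  [ 1  0  0  |   3 ]
  [ 0  1  0  |  -6 ]
  [ 0  0  1  |   0 ]
Reading off the last column: x = 3, y = -6, z = 0.

(3, -6, 0)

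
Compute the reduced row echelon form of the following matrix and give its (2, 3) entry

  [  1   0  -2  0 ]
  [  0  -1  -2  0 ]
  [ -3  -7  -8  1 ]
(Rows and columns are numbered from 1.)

2

ρ3 := ρ3 + 3·ρ1
  [ 1   0   -2  0 ]
  [ 0  -1   -2  0 ]
  [ 0  -7  -14  1 ]
ρ2 := -1·ρ2
  [ 1   0   -2  0 ]
  [ 0   1    2  0 ]
  [ 0  -7  -14  1 ]
ρ3 := ρ3 + 7·ρ2
  [ 1  0  -2  0 ]
  [ 0  1   2  0 ]
  [ 0  0   0  1 ]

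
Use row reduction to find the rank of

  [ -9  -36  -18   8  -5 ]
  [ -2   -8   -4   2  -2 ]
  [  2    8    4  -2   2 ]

rank = 2

r1 := -1/9·r1
  [  1   4   2  -8/9  5/9 ]
  [ -2  -8  -4     2   -2 ]
  [  2   8   4    -2    2 ]
r2 := r2 + 2·r1
  [ 1  4  2  -8/9   5/9 ]
  [ 0  0  0   2/9  -8/9 ]
  [ 2  8  4    -2     2 ]
r3 := r3 − 2·r1
  [ 1  4  2  -8/9   5/9 ]
  [ 0  0  0   2/9  -8/9 ]
  [ 0  0  0  -2/9   8/9 ]
r2 := 9/2·r2
  [ 1  4  2  -8/9  5/9 ]
  [ 0  0  0     1   -4 ]
  [ 0  0  0  -2/9  8/9 ]
r3 := r3 + 2/9·r2
  [ 1  4  2  -8/9  5/9 ]
  [ 0  0  0     1   -4 ]
  [ 0  0  0     0    0 ]
r1 := r1 + 8/9·r2
  [ 1  4  2  0  -3 ]
  [ 0  0  0  1  -4 ]
  [ 0  0  0  0   0 ]
The reduced form has 2 nonzero rows.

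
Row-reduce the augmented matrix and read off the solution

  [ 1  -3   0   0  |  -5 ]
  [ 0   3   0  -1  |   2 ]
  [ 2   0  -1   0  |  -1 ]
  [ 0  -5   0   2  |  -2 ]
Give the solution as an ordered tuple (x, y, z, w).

(1, 2, 3, 4)

r3 → r3 − 2·r1
r2 → 1/3·r2
r3 → r3 − 6·r2
r4 → r4 + 5·r2
r3 → -1·r3
r4 → 3·r4
r3 → r3 + 2·r4
r2 → r2 + 1/3·r4
r1 → r1 + 3·r2
Reading off the last column: x = 1, y = 2, z = 3, w = 4.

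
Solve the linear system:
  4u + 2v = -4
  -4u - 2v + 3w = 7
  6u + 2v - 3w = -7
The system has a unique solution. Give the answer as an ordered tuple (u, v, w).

(0, -2, 1)

Form the augmented matrix and row-reduce:
  [  4   2   0  |  -4 ]
  [ -4  -2   3  |   7 ]
  [  6   2  -3  |  -7 ]
R1 ← 1/4·R1
  [  1  1/2   0  |  -1 ]
  [ -4   -2   3  |   7 ]
  [  6    2  -3  |  -7 ]
R2 ← R2 + 4·R1
  [ 1  1/2   0  |  -1 ]
  [ 0    0   3  |   3 ]
  [ 6    2  -3  |  -7 ]
R3 ← R3 − 6·R1
  [ 1  1/2   0  |  -1 ]
  [ 0    0   3  |   3 ]
  [ 0   -1  -3  |  -1 ]
R2 <=> R3
  [ 1  1/2   0  |  -1 ]
  [ 0   -1  -3  |  -1 ]
  [ 0    0   3  |   3 ]
R2 ← -1·R2
  [ 1  1/2  0  |  -1 ]
  [ 0    1  3  |   1 ]
  [ 0    0  3  |   3 ]
R3 ← 1/3·R3
  [ 1  1/2  0  |  -1 ]
  [ 0    1  3  |   1 ]
  [ 0    0  1  |   1 ]
R2 ← R2 − 3·R3
  [ 1  1/2  0  |  -1 ]
  [ 0    1  0  |  -2 ]
  [ 0    0  1  |   1 ]
R1 ← R1 − 1/2·R2
  [ 1  0  0  |   0 ]
  [ 0  1  0  |  -2 ]
  [ 0  0  1  |   1 ]
Reading off the last column: u = 0, v = -2, w = 1.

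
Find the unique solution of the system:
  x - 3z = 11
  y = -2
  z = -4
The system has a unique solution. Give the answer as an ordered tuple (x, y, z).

Form the augmented matrix and row-reduce:
  [ 1  0  -3  |  11 ]
  [ 0  1   0  |  -2 ]
  [ 0  0   1  |  -4 ]
R1 ← R1 + 3·R3
  [ 1  0  0  |  -1 ]
  [ 0  1  0  |  -2 ]
  [ 0  0  1  |  -4 ]
Reading off the last column: x = -1, y = -2, z = -4.

(-1, -2, -4)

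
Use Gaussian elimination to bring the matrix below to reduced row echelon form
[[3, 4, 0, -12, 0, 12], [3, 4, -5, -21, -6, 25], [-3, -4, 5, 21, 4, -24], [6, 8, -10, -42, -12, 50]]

[[1, 4/3, 0, -4, 0, 4], [0, 0, 1, 9/5, 0, -2], [0, 0, 0, 0, 1, -1/2], [0, 0, 0, 0, 0, 0]]

r1 -> 1/3·r1
  [  1  4/3    0   -4    0    4 ]
  [  3    4   -5  -21   -6   25 ]
  [ -3   -4    5   21    4  -24 ]
  [  6    8  -10  -42  -12   50 ]
r2 -> r2 − 3·r1
  [  1  4/3    0   -4    0    4 ]
  [  0    0   -5   -9   -6   13 ]
  [ -3   -4    5   21    4  -24 ]
  [  6    8  -10  -42  -12   50 ]
r3 -> r3 + 3·r1
  [ 1  4/3    0   -4    0    4 ]
  [ 0    0   -5   -9   -6   13 ]
  [ 0    0    5    9    4  -12 ]
  [ 6    8  -10  -42  -12   50 ]
r4 -> r4 − 6·r1
  [ 1  4/3    0   -4    0    4 ]
  [ 0    0   -5   -9   -6   13 ]
  [ 0    0    5    9    4  -12 ]
  [ 0    0  -10  -18  -12   26 ]
r2 -> -1/5·r2
  [ 1  4/3    0   -4    0      4 ]
  [ 0    0    1  9/5  6/5  -13/5 ]
  [ 0    0    5    9    4    -12 ]
  [ 0    0  -10  -18  -12     26 ]
r3 -> r3 − 5·r2
  [ 1  4/3    0   -4    0      4 ]
  [ 0    0    1  9/5  6/5  -13/5 ]
  [ 0    0    0    0   -2      1 ]
  [ 0    0  -10  -18  -12     26 ]
r4 -> r4 + 10·r2
  [ 1  4/3  0   -4    0      4 ]
  [ 0    0  1  9/5  6/5  -13/5 ]
  [ 0    0  0    0   -2      1 ]
  [ 0    0  0    0    0      0 ]
r3 -> -1/2·r3
  [ 1  4/3  0   -4    0      4 ]
  [ 0    0  1  9/5  6/5  -13/5 ]
  [ 0    0  0    0    1   -1/2 ]
  [ 0    0  0    0    0      0 ]
r2 -> r2 − 6/5·r3
  [ 1  4/3  0   -4  0     4 ]
  [ 0    0  1  9/5  0    -2 ]
  [ 0    0  0    0  1  -1/2 ]
  [ 0    0  0    0  0     0 ]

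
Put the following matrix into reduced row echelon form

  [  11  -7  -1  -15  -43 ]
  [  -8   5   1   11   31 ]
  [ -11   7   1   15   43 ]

[[1, 0, -2, -2, -2], [0, 1, -3, -1, 3], [0, 0, 0, 0, 0]]

R1 ← 1/11·R1
  [   1  -7/11  -1/11  -15/11  -43/11 ]
  [  -8      5      1      11      31 ]
  [ -11      7      1      15      43 ]
R2 ← R2 + 8·R1
  [   1  -7/11  -1/11  -15/11  -43/11 ]
  [   0  -1/11   3/11    1/11   -3/11 ]
  [ -11      7      1      15      43 ]
R3 ← R3 + 11·R1
  [ 1  -7/11  -1/11  -15/11  -43/11 ]
  [ 0  -1/11   3/11    1/11   -3/11 ]
  [ 0      0      0       0       0 ]
R2 ← -11·R2
  [ 1  -7/11  -1/11  -15/11  -43/11 ]
  [ 0      1     -3      -1       3 ]
  [ 0      0      0       0       0 ]
R1 ← R1 + 7/11·R2
  [ 1  0  -2  -2  -2 ]
  [ 0  1  -3  -1   3 ]
  [ 0  0   0   0   0 ]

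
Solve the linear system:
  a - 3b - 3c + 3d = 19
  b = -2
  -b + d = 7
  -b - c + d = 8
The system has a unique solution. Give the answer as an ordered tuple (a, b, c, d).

(-5, -2, -1, 5)

Form the augmented matrix and row-reduce:
  [ 1  -3  -3  3  |  19 ]
  [ 0   1   0  0  |  -2 ]
  [ 0  -1   0  1  |   7 ]
  [ 0  -1  -1  1  |   8 ]
Add r2 to r3.
  [ 1  -3  -3  3  |  19 ]
  [ 0   1   0  0  |  -2 ]
  [ 0   0   0  1  |   5 ]
  [ 0  -1  -1  1  |   8 ]
Add r2 to r4.
  [ 1  -3  -3  3  |  19 ]
  [ 0   1   0  0  |  -2 ]
  [ 0   0   0  1  |   5 ]
  [ 0   0  -1  1  |   6 ]
Swap r3 and r4.
  [ 1  -3  -3  3  |  19 ]
  [ 0   1   0  0  |  -2 ]
  [ 0   0  -1  1  |   6 ]
  [ 0   0   0  1  |   5 ]
Multiply r3 by -1.
  [ 1  -3  -3   3  |  19 ]
  [ 0   1   0   0  |  -2 ]
  [ 0   0   1  -1  |  -6 ]
  [ 0   0   0   1  |   5 ]
Add r4 to r3.
  [ 1  -3  -3  3  |  19 ]
  [ 0   1   0  0  |  -2 ]
  [ 0   0   1  0  |  -1 ]
  [ 0   0   0  1  |   5 ]
Subtract 3 times r4 from r1.
  [ 1  -3  -3  0  |   4 ]
  [ 0   1   0  0  |  -2 ]
  [ 0   0   1  0  |  -1 ]
  [ 0   0   0  1  |   5 ]
Add 3 times r3 to r1.
  [ 1  -3  0  0  |   1 ]
  [ 0   1  0  0  |  -2 ]
  [ 0   0  1  0  |  -1 ]
  [ 0   0  0  1  |   5 ]
Add 3 times r2 to r1.
  [ 1  0  0  0  |  -5 ]
  [ 0  1  0  0  |  -2 ]
  [ 0  0  1  0  |  -1 ]
  [ 0  0  0  1  |   5 ]
Reading off the last column: a = -5, b = -2, c = -1, d = 5.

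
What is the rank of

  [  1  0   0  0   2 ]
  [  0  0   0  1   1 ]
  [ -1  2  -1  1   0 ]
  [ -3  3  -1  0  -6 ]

rank = 4

R3 → R3 + R1
R4 → R4 + 3·R1
R2 <-> R3
R2 → 1/2·R2
R4 → R4 − 3·R2
R3 <-> R4
R3 → 2·R3
R3 → R3 + 3·R4
R2 → R2 − 1/2·R4
R2 → R2 + 1/2·R3
The reduced form has 4 nonzero rows.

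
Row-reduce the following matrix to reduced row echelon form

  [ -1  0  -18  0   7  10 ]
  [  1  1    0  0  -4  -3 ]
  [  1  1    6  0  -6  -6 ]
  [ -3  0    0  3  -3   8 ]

[[1, 0, 0, 0, -1, -1], [0, 1, 0, 0, -3, -2], [0, 0, 1, 0, -1/3, -1/2], [0, 0, 0, 1, -2, 5/3]]

R1 → -1·R1
  [  1  0  18  0  -7  -10 ]
  [  1  1   0  0  -4   -3 ]
  [  1  1   6  0  -6   -6 ]
  [ -3  0   0  3  -3    8 ]
R2 → R2 − R1
  [  1  0   18  0  -7  -10 ]
  [  0  1  -18  0   3    7 ]
  [  1  1    6  0  -6   -6 ]
  [ -3  0    0  3  -3    8 ]
R3 → R3 − R1
  [  1  0   18  0  -7  -10 ]
  [  0  1  -18  0   3    7 ]
  [  0  1  -12  0   1    4 ]
  [ -3  0    0  3  -3    8 ]
R4 → R4 + 3·R1
  [ 1  0   18  0   -7  -10 ]
  [ 0  1  -18  0    3    7 ]
  [ 0  1  -12  0    1    4 ]
  [ 0  0   54  3  -24  -22 ]
R3 → R3 − R2
  [ 1  0   18  0   -7  -10 ]
  [ 0  1  -18  0    3    7 ]
  [ 0  0    6  0   -2   -3 ]
  [ 0  0   54  3  -24  -22 ]
R3 → 1/6·R3
  [ 1  0   18  0    -7   -10 ]
  [ 0  1  -18  0     3     7 ]
  [ 0  0    1  0  -1/3  -1/2 ]
  [ 0  0   54  3   -24   -22 ]
R4 → R4 − 54·R3
  [ 1  0   18  0    -7   -10 ]
  [ 0  1  -18  0     3     7 ]
  [ 0  0    1  0  -1/3  -1/2 ]
  [ 0  0    0  3    -6     5 ]
R4 → 1/3·R4
  [ 1  0   18  0    -7   -10 ]
  [ 0  1  -18  0     3     7 ]
  [ 0  0    1  0  -1/3  -1/2 ]
  [ 0  0    0  1    -2   5/3 ]
R2 → R2 + 18·R3
  [ 1  0  18  0    -7   -10 ]
  [ 0  1   0  0    -3    -2 ]
  [ 0  0   1  0  -1/3  -1/2 ]
  [ 0  0   0  1    -2   5/3 ]
R1 → R1 − 18·R3
  [ 1  0  0  0    -1    -1 ]
  [ 0  1  0  0    -3    -2 ]
  [ 0  0  1  0  -1/3  -1/2 ]
  [ 0  0  0  1    -2   5/3 ]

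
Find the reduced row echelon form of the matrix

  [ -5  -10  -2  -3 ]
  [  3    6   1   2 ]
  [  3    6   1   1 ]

Multiply ρ1 by -1/5.
  [ 1  2  2/5  3/5 ]
  [ 3  6    1    2 ]
  [ 3  6    1    1 ]
Subtract 3 times ρ1 from ρ2.
  [ 1  2   2/5  3/5 ]
  [ 0  0  -1/5  1/5 ]
  [ 3  6     1    1 ]
Subtract 3 times ρ1 from ρ3.
  [ 1  2   2/5   3/5 ]
  [ 0  0  -1/5   1/5 ]
  [ 0  0  -1/5  -4/5 ]
Multiply ρ2 by -5.
  [ 1  2   2/5   3/5 ]
  [ 0  0     1    -1 ]
  [ 0  0  -1/5  -4/5 ]
Add 1/5 times ρ2 to ρ3.
  [ 1  2  2/5  3/5 ]
  [ 0  0    1   -1 ]
  [ 0  0    0   -1 ]
Multiply ρ3 by -1.
  [ 1  2  2/5  3/5 ]
  [ 0  0    1   -1 ]
  [ 0  0    0    1 ]
Add ρ3 to ρ2.
  [ 1  2  2/5  3/5 ]
  [ 0  0    1    0 ]
  [ 0  0    0    1 ]
Subtract 3/5 times ρ3 from ρ1.
  [ 1  2  2/5  0 ]
  [ 0  0    1  0 ]
  [ 0  0    0  1 ]
Subtract 2/5 times ρ2 from ρ1.
  [ 1  2  0  0 ]
  [ 0  0  1  0 ]
  [ 0  0  0  1 ]

[[1, 2, 0, 0], [0, 0, 1, 0], [0, 0, 0, 1]]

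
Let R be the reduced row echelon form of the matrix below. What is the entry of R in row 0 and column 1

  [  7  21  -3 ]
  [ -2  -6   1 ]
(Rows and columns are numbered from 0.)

3

Multiply ρ1 by 1/7.
  [  1   3  -3/7 ]
  [ -2  -6     1 ]
Add 2 times ρ1 to ρ2.
  [ 1  3  -3/7 ]
  [ 0  0   1/7 ]
Multiply ρ2 by 7.
  [ 1  3  -3/7 ]
  [ 0  0     1 ]
Add 3/7 times ρ2 to ρ1.
  [ 1  3  0 ]
  [ 0  0  1 ]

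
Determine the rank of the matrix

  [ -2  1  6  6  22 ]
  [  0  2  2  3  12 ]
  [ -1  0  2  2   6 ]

rank = 3

Multiply ρ1 by -1/2.
  [  1  -1/2  -3  -3  -11 ]
  [  0     2   2   3   12 ]
  [ -1     0   2   2    6 ]
Add ρ1 to ρ3.
  [ 1  -1/2  -3  -3  -11 ]
  [ 0     2   2   3   12 ]
  [ 0  -1/2  -1  -1   -5 ]
Multiply ρ2 by 1/2.
  [ 1  -1/2  -3   -3  -11 ]
  [ 0     1   1  3/2    6 ]
  [ 0  -1/2  -1   -1   -5 ]
Add 1/2 times ρ2 to ρ3.
  [ 1  -1/2    -3    -3  -11 ]
  [ 0     1     1   3/2    6 ]
  [ 0     0  -1/2  -1/4   -2 ]
Multiply ρ3 by -2.
  [ 1  -1/2  -3   -3  -11 ]
  [ 0     1   1  3/2    6 ]
  [ 0     0   1  1/2    4 ]
Subtract ρ3 from ρ2.
  [ 1  -1/2  -3   -3  -11 ]
  [ 0     1   0    1    2 ]
  [ 0     0   1  1/2    4 ]
Add 3 times ρ3 to ρ1.
  [ 1  -1/2  0  -3/2  1 ]
  [ 0     1  0     1  2 ]
  [ 0     0  1   1/2  4 ]
Add 1/2 times ρ2 to ρ1.
  [ 1  0  0   -1  2 ]
  [ 0  1  0    1  2 ]
  [ 0  0  1  1/2  4 ]
The reduced form has 3 nonzero rows.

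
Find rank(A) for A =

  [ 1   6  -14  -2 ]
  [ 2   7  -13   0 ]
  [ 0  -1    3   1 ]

R2 → R2 − 2·R1
  [ 1   6  -14  -2 ]
  [ 0  -5   15   4 ]
  [ 0  -1    3   1 ]
R2 → -1/5·R2
  [ 1   6  -14    -2 ]
  [ 0   1   -3  -4/5 ]
  [ 0  -1    3     1 ]
R3 → R3 + R2
  [ 1  6  -14    -2 ]
  [ 0  1   -3  -4/5 ]
  [ 0  0    0   1/5 ]
R3 → 5·R3
  [ 1  6  -14    -2 ]
  [ 0  1   -3  -4/5 ]
  [ 0  0    0     1 ]
R2 → R2 + 4/5·R3
  [ 1  6  -14  -2 ]
  [ 0  1   -3   0 ]
  [ 0  0    0   1 ]
R1 → R1 + 2·R3
  [ 1  6  -14  0 ]
  [ 0  1   -3  0 ]
  [ 0  0    0  1 ]
R1 → R1 − 6·R2
  [ 1  0   4  0 ]
  [ 0  1  -3  0 ]
  [ 0  0   0  1 ]
The reduced form has 3 nonzero rows.

rank = 3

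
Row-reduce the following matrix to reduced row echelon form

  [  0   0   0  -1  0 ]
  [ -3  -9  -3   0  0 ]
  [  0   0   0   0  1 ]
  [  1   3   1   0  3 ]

ρ1 ↔ ρ2
  [ -3  -9  -3   0  0 ]
  [  0   0   0  -1  0 ]
  [  0   0   0   0  1 ]
  [  1   3   1   0  3 ]
ρ1 -> -1/3·ρ1
  [ 1  3  1   0  0 ]
  [ 0  0  0  -1  0 ]
  [ 0  0  0   0  1 ]
  [ 1  3  1   0  3 ]
ρ4 -> ρ4 − ρ1
  [ 1  3  1   0  0 ]
  [ 0  0  0  -1  0 ]
  [ 0  0  0   0  1 ]
  [ 0  0  0   0  3 ]
ρ2 -> -1·ρ2
  [ 1  3  1  0  0 ]
  [ 0  0  0  1  0 ]
  [ 0  0  0  0  1 ]
  [ 0  0  0  0  3 ]
ρ4 -> ρ4 − 3·ρ3
  [ 1  3  1  0  0 ]
  [ 0  0  0  1  0 ]
  [ 0  0  0  0  1 ]
  [ 0  0  0  0  0 ]

[[1, 3, 1, 0, 0], [0, 0, 0, 1, 0], [0, 0, 0, 0, 1], [0, 0, 0, 0, 0]]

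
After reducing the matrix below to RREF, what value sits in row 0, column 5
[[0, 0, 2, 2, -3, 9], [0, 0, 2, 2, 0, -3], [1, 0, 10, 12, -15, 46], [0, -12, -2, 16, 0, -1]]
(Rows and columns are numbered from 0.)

ρ1 <=> ρ3
  [ 1    0  10  12  -15  46 ]
  [ 0    0   2   2    0  -3 ]
  [ 0    0   2   2   -3   9 ]
  [ 0  -12  -2  16    0  -1 ]
ρ2 <=> ρ4
  [ 1    0  10  12  -15  46 ]
  [ 0  -12  -2  16    0  -1 ]
  [ 0    0   2   2   -3   9 ]
  [ 0    0   2   2    0  -3 ]
ρ2 := -1/12·ρ2
  [ 1  0   10    12  -15    46 ]
  [ 0  1  1/6  -4/3    0  1/12 ]
  [ 0  0    2     2   -3     9 ]
  [ 0  0    2     2    0    -3 ]
ρ3 := 1/2·ρ3
  [ 1  0   10    12   -15    46 ]
  [ 0  1  1/6  -4/3     0  1/12 ]
  [ 0  0    1     1  -3/2   9/2 ]
  [ 0  0    2     2     0    -3 ]
ρ4 := ρ4 − 2·ρ3
  [ 1  0   10    12   -15    46 ]
  [ 0  1  1/6  -4/3     0  1/12 ]
  [ 0  0    1     1  -3/2   9/2 ]
  [ 0  0    0     0     3   -12 ]
ρ4 := 1/3·ρ4
  [ 1  0   10    12   -15    46 ]
  [ 0  1  1/6  -4/3     0  1/12 ]
  [ 0  0    1     1  -3/2   9/2 ]
  [ 0  0    0     0     1    -4 ]
ρ3 := ρ3 + 3/2·ρ4
  [ 1  0   10    12  -15    46 ]
  [ 0  1  1/6  -4/3    0  1/12 ]
  [ 0  0    1     1    0  -3/2 ]
  [ 0  0    0     0    1    -4 ]
ρ1 := ρ1 + 15·ρ4
  [ 1  0   10    12  0   -14 ]
  [ 0  1  1/6  -4/3  0  1/12 ]
  [ 0  0    1     1  0  -3/2 ]
  [ 0  0    0     0  1    -4 ]
ρ2 := ρ2 − 1/6·ρ3
  [ 1  0  10    12  0   -14 ]
  [ 0  1   0  -3/2  0   1/3 ]
  [ 0  0   1     1  0  -3/2 ]
  [ 0  0   0     0  1    -4 ]
ρ1 := ρ1 − 10·ρ3
  [ 1  0  0     2  0     1 ]
  [ 0  1  0  -3/2  0   1/3 ]
  [ 0  0  1     1  0  -3/2 ]
  [ 0  0  0     0  1    -4 ]

1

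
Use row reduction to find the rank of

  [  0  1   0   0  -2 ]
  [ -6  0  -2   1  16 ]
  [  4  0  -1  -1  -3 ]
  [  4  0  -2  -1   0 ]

rank = 4

R1 <-> R2
  [ -6  0  -2   1  16 ]
  [  0  1   0   0  -2 ]
  [  4  0  -1  -1  -3 ]
  [  4  0  -2  -1   0 ]
R1 := -1/6·R1
  [ 1  0  1/3  -1/6  -8/3 ]
  [ 0  1    0     0    -2 ]
  [ 4  0   -1    -1    -3 ]
  [ 4  0   -2    -1     0 ]
R3 := R3 − 4·R1
  [ 1  0   1/3  -1/6  -8/3 ]
  [ 0  1     0     0    -2 ]
  [ 0  0  -7/3  -1/3  23/3 ]
  [ 4  0    -2    -1     0 ]
R4 := R4 − 4·R1
  [ 1  0    1/3  -1/6  -8/3 ]
  [ 0  1      0     0    -2 ]
  [ 0  0   -7/3  -1/3  23/3 ]
  [ 0  0  -10/3  -1/3  32/3 ]
R3 := -3/7·R3
  [ 1  0    1/3  -1/6   -8/3 ]
  [ 0  1      0     0     -2 ]
  [ 0  0      1   1/7  -23/7 ]
  [ 0  0  -10/3  -1/3   32/3 ]
R4 := R4 + 10/3·R3
  [ 1  0  1/3  -1/6   -8/3 ]
  [ 0  1    0     0     -2 ]
  [ 0  0    1   1/7  -23/7 ]
  [ 0  0    0   1/7   -2/7 ]
R4 := 7·R4
  [ 1  0  1/3  -1/6   -8/3 ]
  [ 0  1    0     0     -2 ]
  [ 0  0    1   1/7  -23/7 ]
  [ 0  0    0     1     -2 ]
R3 := R3 − 1/7·R4
  [ 1  0  1/3  -1/6  -8/3 ]
  [ 0  1    0     0    -2 ]
  [ 0  0    1     0    -3 ]
  [ 0  0    0     1    -2 ]
R1 := R1 + 1/6·R4
  [ 1  0  1/3  0  -3 ]
  [ 0  1    0  0  -2 ]
  [ 0  0    1  0  -3 ]
  [ 0  0    0  1  -2 ]
R1 := R1 − 1/3·R3
  [ 1  0  0  0  -2 ]
  [ 0  1  0  0  -2 ]
  [ 0  0  1  0  -3 ]
  [ 0  0  0  1  -2 ]
The reduced form has 4 nonzero rows.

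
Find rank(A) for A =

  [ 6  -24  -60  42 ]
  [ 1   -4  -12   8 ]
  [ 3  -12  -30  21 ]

rank = 2

r1 -> 1/6·r1
  [ 1   -4  -10   7 ]
  [ 1   -4  -12   8 ]
  [ 3  -12  -30  21 ]
r2 -> r2 − r1
  [ 1   -4  -10   7 ]
  [ 0    0   -2   1 ]
  [ 3  -12  -30  21 ]
r3 -> r3 − 3·r1
  [ 1  -4  -10  7 ]
  [ 0   0   -2  1 ]
  [ 0   0    0  0 ]
r2 -> -1/2·r2
  [ 1  -4  -10     7 ]
  [ 0   0    1  -1/2 ]
  [ 0   0    0     0 ]
r1 -> r1 + 10·r2
  [ 1  -4  0     2 ]
  [ 0   0  1  -1/2 ]
  [ 0   0  0     0 ]
The reduced form has 2 nonzero rows.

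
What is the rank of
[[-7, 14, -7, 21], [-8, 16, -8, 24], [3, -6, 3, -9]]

rank = 1

r1 → -1/7·r1
  [  1  -2   1  -3 ]
  [ -8  16  -8  24 ]
  [  3  -6   3  -9 ]
r2 → r2 + 8·r1
  [ 1  -2  1  -3 ]
  [ 0   0  0   0 ]
  [ 3  -6  3  -9 ]
r3 → r3 − 3·r1
  [ 1  -2  1  -3 ]
  [ 0   0  0   0 ]
  [ 0   0  0   0 ]
The reduced form has 1 nonzero row.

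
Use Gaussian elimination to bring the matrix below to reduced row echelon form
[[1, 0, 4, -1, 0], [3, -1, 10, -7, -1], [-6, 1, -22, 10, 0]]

Subtract 3 times r1 from r2.
  [  1   0    4  -1   0 ]
  [  0  -1   -2  -4  -1 ]
  [ -6   1  -22  10   0 ]
Add 6 times r1 to r3.
  [ 1   0   4  -1   0 ]
  [ 0  -1  -2  -4  -1 ]
  [ 0   1   2   4   0 ]
Multiply r2 by -1.
  [ 1  0  4  -1  0 ]
  [ 0  1  2   4  1 ]
  [ 0  1  2   4  0 ]
Subtract r2 from r3.
  [ 1  0  4  -1   0 ]
  [ 0  1  2   4   1 ]
  [ 0  0  0   0  -1 ]
Multiply r3 by -1.
  [ 1  0  4  -1  0 ]
  [ 0  1  2   4  1 ]
  [ 0  0  0   0  1 ]
Subtract r3 from r2.
  [ 1  0  4  -1  0 ]
  [ 0  1  2   4  0 ]
  [ 0  0  0   0  1 ]

[[1, 0, 4, -1, 0], [0, 1, 2, 4, 0], [0, 0, 0, 0, 1]]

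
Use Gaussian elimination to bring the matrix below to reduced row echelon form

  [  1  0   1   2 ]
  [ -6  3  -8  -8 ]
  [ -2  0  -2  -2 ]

R2 -> R2 + 6·R1
  [  1  0   1   2 ]
  [  0  3  -2   4 ]
  [ -2  0  -2  -2 ]
R3 -> R3 + 2·R1
  [ 1  0   1  2 ]
  [ 0  3  -2  4 ]
  [ 0  0   0  2 ]
R2 -> 1/3·R2
  [ 1  0     1    2 ]
  [ 0  1  -2/3  4/3 ]
  [ 0  0     0    2 ]
R3 -> 1/2·R3
  [ 1  0     1    2 ]
  [ 0  1  -2/3  4/3 ]
  [ 0  0     0    1 ]
R2 -> R2 − 4/3·R3
  [ 1  0     1  2 ]
  [ 0  1  -2/3  0 ]
  [ 0  0     0  1 ]
R1 -> R1 − 2·R3
  [ 1  0     1  0 ]
  [ 0  1  -2/3  0 ]
  [ 0  0     0  1 ]

[[1, 0, 1, 0], [0, 1, -2/3, 0], [0, 0, 0, 1]]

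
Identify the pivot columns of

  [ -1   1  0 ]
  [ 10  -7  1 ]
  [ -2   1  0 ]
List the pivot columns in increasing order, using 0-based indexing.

ρ1 → -1·ρ1
  [  1  -1  0 ]
  [ 10  -7  1 ]
  [ -2   1  0 ]
ρ2 → ρ2 − 10·ρ1
  [  1  -1  0 ]
  [  0   3  1 ]
  [ -2   1  0 ]
ρ3 → ρ3 + 2·ρ1
  [ 1  -1  0 ]
  [ 0   3  1 ]
  [ 0  -1  0 ]
ρ2 → 1/3·ρ2
  [ 1  -1    0 ]
  [ 0   1  1/3 ]
  [ 0  -1    0 ]
ρ3 → ρ3 + ρ2
  [ 1  -1    0 ]
  [ 0   1  1/3 ]
  [ 0   0  1/3 ]
ρ3 → 3·ρ3
  [ 1  -1    0 ]
  [ 0   1  1/3 ]
  [ 0   0    1 ]
ρ2 → ρ2 − 1/3·ρ3
  [ 1  -1  0 ]
  [ 0   1  0 ]
  [ 0   0  1 ]
ρ1 → ρ1 + ρ2
  [ 1  0  0 ]
  [ 0  1  0 ]
  [ 0  0  1 ]
Pivot columns are the columns containing a leading 1.

0, 1, 2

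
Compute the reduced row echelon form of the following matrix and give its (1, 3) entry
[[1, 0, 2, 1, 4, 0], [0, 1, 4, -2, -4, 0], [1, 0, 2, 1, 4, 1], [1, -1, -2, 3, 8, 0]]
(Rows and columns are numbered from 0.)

-2

ρ3 -> ρ3 − ρ1
  [ 1   0   2   1   4  0 ]
  [ 0   1   4  -2  -4  0 ]
  [ 0   0   0   0   0  1 ]
  [ 1  -1  -2   3   8  0 ]
ρ4 -> ρ4 − ρ1
  [ 1   0   2   1   4  0 ]
  [ 0   1   4  -2  -4  0 ]
  [ 0   0   0   0   0  1 ]
  [ 0  -1  -4   2   4  0 ]
ρ4 -> ρ4 + ρ2
  [ 1  0  2   1   4  0 ]
  [ 0  1  4  -2  -4  0 ]
  [ 0  0  0   0   0  1 ]
  [ 0  0  0   0   0  0 ]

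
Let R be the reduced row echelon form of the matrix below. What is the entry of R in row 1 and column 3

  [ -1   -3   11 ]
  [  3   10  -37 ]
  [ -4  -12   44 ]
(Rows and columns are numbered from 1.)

1

Multiply R1 by -1.
  [  1    3  -11 ]
  [  3   10  -37 ]
  [ -4  -12   44 ]
Subtract 3 times R1 from R2.
  [  1    3  -11 ]
  [  0    1   -4 ]
  [ -4  -12   44 ]
Add 4 times R1 to R3.
  [ 1  3  -11 ]
  [ 0  1   -4 ]
  [ 0  0    0 ]
Subtract 3 times R2 from R1.
  [ 1  0   1 ]
  [ 0  1  -4 ]
  [ 0  0   0 ]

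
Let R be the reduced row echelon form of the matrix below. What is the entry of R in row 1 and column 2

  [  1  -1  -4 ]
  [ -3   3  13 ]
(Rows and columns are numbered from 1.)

Add 3 times ρ1 to ρ2.
  [ 1  -1  -4 ]
  [ 0   0   1 ]
Add 4 times ρ2 to ρ1.
  [ 1  -1  0 ]
  [ 0   0  1 ]

-1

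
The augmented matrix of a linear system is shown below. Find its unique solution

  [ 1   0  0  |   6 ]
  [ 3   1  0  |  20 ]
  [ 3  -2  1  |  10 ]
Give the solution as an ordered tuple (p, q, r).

R2 -> R2 − 3·R1
  [ 1   0  0  |   6 ]
  [ 0   1  0  |   2 ]
  [ 3  -2  1  |  10 ]
R3 -> R3 − 3·R1
  [ 1   0  0  |   6 ]
  [ 0   1  0  |   2 ]
  [ 0  -2  1  |  -8 ]
R3 -> R3 + 2·R2
  [ 1  0  0  |   6 ]
  [ 0  1  0  |   2 ]
  [ 0  0  1  |  -4 ]
Reading off the last column: p = 6, q = 2, r = -4.

(6, 2, -4)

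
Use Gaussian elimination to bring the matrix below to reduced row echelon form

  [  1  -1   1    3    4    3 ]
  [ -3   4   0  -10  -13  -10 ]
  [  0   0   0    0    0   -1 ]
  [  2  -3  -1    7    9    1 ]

r2 ← r2 + 3·r1
  [ 1  -1   1   3   4   3 ]
  [ 0   1   3  -1  -1  -1 ]
  [ 0   0   0   0   0  -1 ]
  [ 2  -3  -1   7   9   1 ]
r4 ← r4 − 2·r1
  [ 1  -1   1   3   4   3 ]
  [ 0   1   3  -1  -1  -1 ]
  [ 0   0   0   0   0  -1 ]
  [ 0  -1  -3   1   1  -5 ]
r4 ← r4 + r2
  [ 1  -1  1   3   4   3 ]
  [ 0   1  3  -1  -1  -1 ]
  [ 0   0  0   0   0  -1 ]
  [ 0   0  0   0   0  -6 ]
r3 ← -1·r3
  [ 1  -1  1   3   4   3 ]
  [ 0   1  3  -1  -1  -1 ]
  [ 0   0  0   0   0   1 ]
  [ 0   0  0   0   0  -6 ]
r4 ← r4 + 6·r3
  [ 1  -1  1   3   4   3 ]
  [ 0   1  3  -1  -1  -1 ]
  [ 0   0  0   0   0   1 ]
  [ 0   0  0   0   0   0 ]
r2 ← r2 + r3
  [ 1  -1  1   3   4  3 ]
  [ 0   1  3  -1  -1  0 ]
  [ 0   0  0   0   0  1 ]
  [ 0   0  0   0   0  0 ]
r1 ← r1 − 3·r3
  [ 1  -1  1   3   4  0 ]
  [ 0   1  3  -1  -1  0 ]
  [ 0   0  0   0   0  1 ]
  [ 0   0  0   0   0  0 ]
r1 ← r1 + r2
  [ 1  0  4   2   3  0 ]
  [ 0  1  3  -1  -1  0 ]
  [ 0  0  0   0   0  1 ]
  [ 0  0  0   0   0  0 ]

[[1, 0, 4, 2, 3, 0], [0, 1, 3, -1, -1, 0], [0, 0, 0, 0, 0, 1], [0, 0, 0, 0, 0, 0]]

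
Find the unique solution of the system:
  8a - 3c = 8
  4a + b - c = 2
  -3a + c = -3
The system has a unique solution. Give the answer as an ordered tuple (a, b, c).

(1, -2, 0)

Form the augmented matrix and row-reduce:
  [  8  0  -3  |   8 ]
  [  4  1  -1  |   2 ]
  [ -3  0   1  |  -3 ]
R1 ← 1/8·R1
  [  1  0  -3/8  |   1 ]
  [  4  1    -1  |   2 ]
  [ -3  0     1  |  -3 ]
R2 ← R2 − 4·R1
  [  1  0  -3/8  |   1 ]
  [  0  1   1/2  |  -2 ]
  [ -3  0     1  |  -3 ]
R3 ← R3 + 3·R1
  [ 1  0  -3/8  |   1 ]
  [ 0  1   1/2  |  -2 ]
  [ 0  0  -1/8  |   0 ]
R3 ← -8·R3
  [ 1  0  -3/8  |   1 ]
  [ 0  1   1/2  |  -2 ]
  [ 0  0     1  |   0 ]
R2 ← R2 − 1/2·R3
  [ 1  0  -3/8  |   1 ]
  [ 0  1     0  |  -2 ]
  [ 0  0     1  |   0 ]
R1 ← R1 + 3/8·R3
  [ 1  0  0  |   1 ]
  [ 0  1  0  |  -2 ]
  [ 0  0  1  |   0 ]
Reading off the last column: a = 1, b = -2, c = 0.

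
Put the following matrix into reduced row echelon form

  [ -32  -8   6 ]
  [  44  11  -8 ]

Multiply R1 by -1/32.
  [  1  1/4  -3/16 ]
  [ 44   11     -8 ]
Subtract 44 times R1 from R2.
  [ 1  1/4  -3/16 ]
  [ 0    0    1/4 ]
Multiply R2 by 4.
  [ 1  1/4  -3/16 ]
  [ 0    0      1 ]
Add 3/16 times R2 to R1.
  [ 1  1/4  0 ]
  [ 0    0  1 ]

[[1, 1/4, 0], [0, 0, 1]]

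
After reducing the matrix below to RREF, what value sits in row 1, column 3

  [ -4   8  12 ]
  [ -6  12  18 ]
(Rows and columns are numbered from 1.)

-3

ρ1 ← -1/4·ρ1
ρ2 ← ρ2 + 6·ρ1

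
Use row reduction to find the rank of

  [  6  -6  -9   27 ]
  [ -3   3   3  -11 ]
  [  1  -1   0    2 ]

rank = 2

ρ1 -> 1/6·ρ1
  [  1  -1  -3/2  9/2 ]
  [ -3   3     3  -11 ]
  [  1  -1     0    2 ]
ρ2 -> ρ2 + 3·ρ1
  [ 1  -1  -3/2  9/2 ]
  [ 0   0  -3/2  5/2 ]
  [ 1  -1     0    2 ]
ρ3 -> ρ3 − ρ1
  [ 1  -1  -3/2   9/2 ]
  [ 0   0  -3/2   5/2 ]
  [ 0   0   3/2  -5/2 ]
ρ2 -> -2/3·ρ2
  [ 1  -1  -3/2   9/2 ]
  [ 0   0     1  -5/3 ]
  [ 0   0   3/2  -5/2 ]
ρ3 -> ρ3 − 3/2·ρ2
  [ 1  -1  -3/2   9/2 ]
  [ 0   0     1  -5/3 ]
  [ 0   0     0     0 ]
ρ1 -> ρ1 + 3/2·ρ2
  [ 1  -1  0     2 ]
  [ 0   0  1  -5/3 ]
  [ 0   0  0     0 ]
The reduced form has 2 nonzero rows.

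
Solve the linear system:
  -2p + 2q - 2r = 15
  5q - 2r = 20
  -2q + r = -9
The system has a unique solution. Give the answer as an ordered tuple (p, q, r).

Form the augmented matrix and row-reduce:
  [ -2   2  -2  |  15 ]
  [  0   5  -2  |  20 ]
  [  0  -2   1  |  -9 ]
R1 -> -1/2·R1
  [ 1  -1   1  |  -15/2 ]
  [ 0   5  -2  |     20 ]
  [ 0  -2   1  |     -9 ]
R2 -> 1/5·R2
  [ 1  -1     1  |  -15/2 ]
  [ 0   1  -2/5  |      4 ]
  [ 0  -2     1  |     -9 ]
R3 -> R3 + 2·R2
  [ 1  -1     1  |  -15/2 ]
  [ 0   1  -2/5  |      4 ]
  [ 0   0   1/5  |     -1 ]
R3 -> 5·R3
  [ 1  -1     1  |  -15/2 ]
  [ 0   1  -2/5  |      4 ]
  [ 0   0     1  |     -5 ]
R2 -> R2 + 2/5·R3
  [ 1  -1  1  |  -15/2 ]
  [ 0   1  0  |      2 ]
  [ 0   0  1  |     -5 ]
R1 -> R1 − R3
  [ 1  -1  0  |  -5/2 ]
  [ 0   1  0  |     2 ]
  [ 0   0  1  |    -5 ]
R1 -> R1 + R2
  [ 1  0  0  |  -1/2 ]
  [ 0  1  0  |     2 ]
  [ 0  0  1  |    -5 ]
Reading off the last column: p = -1/2, q = 2, r = -5.

(-1/2, 2, -5)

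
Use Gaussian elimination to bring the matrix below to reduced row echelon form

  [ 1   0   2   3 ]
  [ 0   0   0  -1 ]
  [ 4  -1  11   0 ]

[[1, 0, 2, 0], [0, 1, -3, 0], [0, 0, 0, 1]]

R3 → R3 − 4·R1
  [ 1   0  2    3 ]
  [ 0   0  0   -1 ]
  [ 0  -1  3  -12 ]
R2 ↔ R3
  [ 1   0  2    3 ]
  [ 0  -1  3  -12 ]
  [ 0   0  0   -1 ]
R2 → -1·R2
  [ 1  0   2   3 ]
  [ 0  1  -3  12 ]
  [ 0  0   0  -1 ]
R3 → -1·R3
  [ 1  0   2   3 ]
  [ 0  1  -3  12 ]
  [ 0  0   0   1 ]
R2 → R2 − 12·R3
  [ 1  0   2  3 ]
  [ 0  1  -3  0 ]
  [ 0  0   0  1 ]
R1 → R1 − 3·R3
  [ 1  0   2  0 ]
  [ 0  1  -3  0 ]
  [ 0  0   0  1 ]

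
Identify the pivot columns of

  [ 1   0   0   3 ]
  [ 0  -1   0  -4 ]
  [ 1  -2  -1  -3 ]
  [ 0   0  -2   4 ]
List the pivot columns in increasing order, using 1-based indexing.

r3 → r3 − r1
  [ 1   0   0   3 ]
  [ 0  -1   0  -4 ]
  [ 0  -2  -1  -6 ]
  [ 0   0  -2   4 ]
r2 → -1·r2
  [ 1   0   0   3 ]
  [ 0   1   0   4 ]
  [ 0  -2  -1  -6 ]
  [ 0   0  -2   4 ]
r3 → r3 + 2·r2
  [ 1  0   0  3 ]
  [ 0  1   0  4 ]
  [ 0  0  -1  2 ]
  [ 0  0  -2  4 ]
r3 → -1·r3
  [ 1  0   0   3 ]
  [ 0  1   0   4 ]
  [ 0  0   1  -2 ]
  [ 0  0  -2   4 ]
r4 → r4 + 2·r3
  [ 1  0  0   3 ]
  [ 0  1  0   4 ]
  [ 0  0  1  -2 ]
  [ 0  0  0   0 ]
Pivot columns are the columns containing a leading 1.

1, 2, 3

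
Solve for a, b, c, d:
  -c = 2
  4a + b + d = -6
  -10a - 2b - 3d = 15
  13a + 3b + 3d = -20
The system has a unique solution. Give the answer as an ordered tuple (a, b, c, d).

(-2, 1, -2, 1)

Form the augmented matrix and row-reduce:
  [   0   0  -1   0  |    2 ]
  [   4   1   0   1  |   -6 ]
  [ -10  -2   0  -3  |   15 ]
  [  13   3   0   3  |  -20 ]
R1 ↔ R2
  [   4   1   0   1  |   -6 ]
  [   0   0  -1   0  |    2 ]
  [ -10  -2   0  -3  |   15 ]
  [  13   3   0   3  |  -20 ]
R1 -> 1/4·R1
  [   1  1/4   0  1/4  |  -3/2 ]
  [   0    0  -1    0  |     2 ]
  [ -10   -2   0   -3  |    15 ]
  [  13    3   0    3  |   -20 ]
R3 -> R3 + 10·R1
  [  1  1/4   0   1/4  |  -3/2 ]
  [  0    0  -1     0  |     2 ]
  [  0  1/2   0  -1/2  |     0 ]
  [ 13    3   0     3  |   -20 ]
R4 -> R4 − 13·R1
  [ 1   1/4   0   1/4  |  -3/2 ]
  [ 0     0  -1     0  |     2 ]
  [ 0   1/2   0  -1/2  |     0 ]
  [ 0  -1/4   0  -1/4  |  -1/2 ]
R2 ↔ R3
  [ 1   1/4   0   1/4  |  -3/2 ]
  [ 0   1/2   0  -1/2  |     0 ]
  [ 0     0  -1     0  |     2 ]
  [ 0  -1/4   0  -1/4  |  -1/2 ]
R2 -> 2·R2
  [ 1   1/4   0   1/4  |  -3/2 ]
  [ 0     1   0    -1  |     0 ]
  [ 0     0  -1     0  |     2 ]
  [ 0  -1/4   0  -1/4  |  -1/2 ]
R4 -> R4 + 1/4·R2
  [ 1  1/4   0   1/4  |  -3/2 ]
  [ 0    1   0    -1  |     0 ]
  [ 0    0  -1     0  |     2 ]
  [ 0    0   0  -1/2  |  -1/2 ]
R3 -> -1·R3
  [ 1  1/4  0   1/4  |  -3/2 ]
  [ 0    1  0    -1  |     0 ]
  [ 0    0  1     0  |    -2 ]
  [ 0    0  0  -1/2  |  -1/2 ]
R4 -> -2·R4
  [ 1  1/4  0  1/4  |  -3/2 ]
  [ 0    1  0   -1  |     0 ]
  [ 0    0  1    0  |    -2 ]
  [ 0    0  0    1  |     1 ]
R2 -> R2 + R4
  [ 1  1/4  0  1/4  |  -3/2 ]
  [ 0    1  0    0  |     1 ]
  [ 0    0  1    0  |    -2 ]
  [ 0    0  0    1  |     1 ]
R1 -> R1 − 1/4·R4
  [ 1  1/4  0  0  |  -7/4 ]
  [ 0    1  0  0  |     1 ]
  [ 0    0  1  0  |    -2 ]
  [ 0    0  0  1  |     1 ]
R1 -> R1 − 1/4·R2
  [ 1  0  0  0  |  -2 ]
  [ 0  1  0  0  |   1 ]
  [ 0  0  1  0  |  -2 ]
  [ 0  0  0  1  |   1 ]
Reading off the last column: a = -2, b = 1, c = -2, d = 1.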